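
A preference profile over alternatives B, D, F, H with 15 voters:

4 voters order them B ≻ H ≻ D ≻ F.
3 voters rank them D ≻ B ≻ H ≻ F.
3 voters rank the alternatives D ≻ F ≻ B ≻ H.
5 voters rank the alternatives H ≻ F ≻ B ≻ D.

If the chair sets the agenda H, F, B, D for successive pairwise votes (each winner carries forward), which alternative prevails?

B

Round 1: H vs F — 12–3, H advances.
Round 2: H vs B — 5–10, B advances.
Round 3: B vs D — 9–6, B advances.
The agenda winner is B.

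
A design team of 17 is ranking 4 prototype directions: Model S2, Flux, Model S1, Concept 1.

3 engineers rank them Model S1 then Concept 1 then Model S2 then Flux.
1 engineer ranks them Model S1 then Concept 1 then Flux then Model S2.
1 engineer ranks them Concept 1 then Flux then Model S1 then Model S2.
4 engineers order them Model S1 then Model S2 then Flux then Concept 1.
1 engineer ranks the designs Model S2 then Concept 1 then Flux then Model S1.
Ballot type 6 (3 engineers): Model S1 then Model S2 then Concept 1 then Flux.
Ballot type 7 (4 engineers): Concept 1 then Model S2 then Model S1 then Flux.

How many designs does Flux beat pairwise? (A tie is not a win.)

Flux against each rival (17 engineers):
Flux vs Model S2: 2 to 15, Model S2.
Flux vs Model S1: Flux is ranked higher on 1+1 = 2 ballots, Model S1 on 15. Model S1 wins 15–2.
Flux vs Concept 1: Flux is ranked higher on 4 ballots, Concept 1 on 13. Concept 1 wins 13–4.
Flux beats no one; loses to Model S2, Model S1, Concept 1 — 0 pairwise wins.

0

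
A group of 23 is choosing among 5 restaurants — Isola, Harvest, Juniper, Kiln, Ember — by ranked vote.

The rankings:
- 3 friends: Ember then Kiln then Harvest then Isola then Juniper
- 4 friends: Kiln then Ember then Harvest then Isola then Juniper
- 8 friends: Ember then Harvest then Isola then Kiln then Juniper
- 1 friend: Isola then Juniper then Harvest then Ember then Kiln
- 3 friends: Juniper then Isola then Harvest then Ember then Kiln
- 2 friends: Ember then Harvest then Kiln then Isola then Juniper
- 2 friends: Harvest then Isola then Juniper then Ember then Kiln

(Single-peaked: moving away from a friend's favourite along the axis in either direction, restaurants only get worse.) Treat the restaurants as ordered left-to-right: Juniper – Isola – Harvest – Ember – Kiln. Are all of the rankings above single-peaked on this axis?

Axis positions: Juniper=1, Isola=2, Harvest=3, Ember=4, Kiln=5.
Group 1 (peak Ember at position 4): ranking walks positions 4-5-3-2-1, expanding outward from the peak — single-peaked.
Group 2 (peak Kiln at position 5): ranking walks positions 5-4-3-2-1, expanding outward from the peak — single-peaked.
Group 3 (peak Ember at position 4): ranking walks positions 4-3-2-5-1, expanding outward from the peak — single-peaked.
Group 4 (peak Isola at position 2): ranking walks positions 2-1-3-4-5, expanding outward from the peak — single-peaked.
Group 5 (peak Juniper at position 1): ranking walks positions 1-2-3-4-5, expanding outward from the peak — single-peaked.
Group 6 (peak Ember at position 4): ranking walks positions 4-3-5-2-1, expanding outward from the peak — single-peaked.
Group 7 (peak Harvest at position 3): ranking walks positions 3-2-1-4-5, expanding outward from the peak — single-peaked.
Every ranking is single-peaked on this axis.

yes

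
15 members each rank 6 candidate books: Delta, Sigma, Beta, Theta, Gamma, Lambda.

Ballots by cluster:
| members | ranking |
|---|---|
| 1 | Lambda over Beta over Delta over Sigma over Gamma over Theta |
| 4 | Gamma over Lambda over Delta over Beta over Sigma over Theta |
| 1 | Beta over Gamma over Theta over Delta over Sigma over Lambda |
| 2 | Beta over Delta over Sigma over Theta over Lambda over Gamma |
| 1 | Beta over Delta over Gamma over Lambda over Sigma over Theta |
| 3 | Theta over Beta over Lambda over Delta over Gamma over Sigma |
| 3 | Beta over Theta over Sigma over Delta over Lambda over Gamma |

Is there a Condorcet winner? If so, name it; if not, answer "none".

Beta

Pairwise majorities:
Delta vs Sigma: Delta is ranked higher on 1+4+1+2+1+3 = 12 ballots, Sigma on 3. Delta wins 12–3.
Delta vs Beta: Delta is ranked higher on 4 ballots, Beta on 11. Beta wins 11–4.
Delta vs Theta: 1+4+2+1 = 8 for Delta, 7 for Theta — Delta by 8–7.
Delta vs Gamma: 1+2+1+3+3 = 10 for Delta, 5 for Gamma — Delta by 10–5.
Delta vs Lambda: 1+2+1+3 = 7 for Delta, 8 for Lambda — Lambda by 8–7.
Sigma vs Beta: 0 for Sigma, 15 for Beta — Beta by 15–0.
Sigma vs Theta: Sigma preferred on 1+4+2+1 = 8 ballots; Sigma wins 8–7.
Sigma vs Gamma: Sigma is ranked higher on 1+2+3 = 6 ballots, Gamma on 9. Gamma wins 9–6.
Sigma vs Lambda: Sigma is ranked higher on 1+2+3 = 6 ballots, Lambda on 9. Lambda wins 9–6.
Beta vs Theta: Beta is ranked higher on 1+4+1+2+1+3 = 12 ballots, Theta on 3. Beta wins 12–3.
Beta vs Gamma: Beta is ranked higher on 1+1+2+1+3+3 = 11 ballots, Gamma on 4. Beta wins 11–4.
Beta vs Lambda: 1+2+1+3+3 = 10 for Beta, 5 for Lambda — Beta by 10–5.
Theta vs Gamma: Theta preferred on 2+3+3 = 8 ballots; Theta wins 8–7.
Theta vs Lambda: Theta preferred on 1+2+3+3 = 9 ballots; Theta wins 9–6.
Gamma vs Lambda: 6 to 9, Lambda.
Beta defeats every rival head-to-head and is the Condorcet winner.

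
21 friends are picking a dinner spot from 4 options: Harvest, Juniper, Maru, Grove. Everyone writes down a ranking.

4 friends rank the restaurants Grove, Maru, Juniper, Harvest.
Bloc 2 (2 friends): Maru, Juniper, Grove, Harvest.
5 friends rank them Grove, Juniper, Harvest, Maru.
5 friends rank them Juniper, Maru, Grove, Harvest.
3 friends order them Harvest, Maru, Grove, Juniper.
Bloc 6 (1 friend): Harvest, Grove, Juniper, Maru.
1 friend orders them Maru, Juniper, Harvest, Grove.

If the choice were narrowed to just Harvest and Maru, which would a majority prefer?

Ballots ranking Harvest above Maru: 5 + 3 + 1 = 9.
Ballots ranking Maru above Harvest: 21 − 9 = 12.
Maru wins the head-to-head 12–9.

Maru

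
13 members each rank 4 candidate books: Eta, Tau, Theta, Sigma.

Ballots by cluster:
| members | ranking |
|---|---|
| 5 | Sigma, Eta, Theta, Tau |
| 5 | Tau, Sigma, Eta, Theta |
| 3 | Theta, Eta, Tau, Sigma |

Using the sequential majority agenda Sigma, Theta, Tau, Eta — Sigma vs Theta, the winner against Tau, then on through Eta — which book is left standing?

Eta

Round 1: Sigma vs Theta — 10–3, Sigma advances.
Round 2: Sigma vs Tau — 5–8, Tau advances.
Round 3: Tau vs Eta — 5–8, Eta advances.
The agenda winner is Eta.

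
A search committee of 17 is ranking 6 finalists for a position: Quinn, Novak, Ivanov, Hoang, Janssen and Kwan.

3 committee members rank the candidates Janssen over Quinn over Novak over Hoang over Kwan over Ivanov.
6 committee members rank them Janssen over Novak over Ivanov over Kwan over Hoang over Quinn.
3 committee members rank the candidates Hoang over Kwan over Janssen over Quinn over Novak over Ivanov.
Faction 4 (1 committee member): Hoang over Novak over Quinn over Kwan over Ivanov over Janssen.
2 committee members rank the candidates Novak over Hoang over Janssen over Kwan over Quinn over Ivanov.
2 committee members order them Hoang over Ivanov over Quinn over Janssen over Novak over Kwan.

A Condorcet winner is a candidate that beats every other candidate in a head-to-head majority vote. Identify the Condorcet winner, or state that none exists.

Check each pair by majority over 17 ballots:
Quinn vs Novak: Quinn preferred on 3+3+2 = 8 ballots; Novak wins 9–8.
Quinn vs Ivanov: Quinn is ranked higher on 3+3+1+2 = 9 ballots, Ivanov on 8. Quinn wins 9–8.
Quinn vs Hoang: 3 for Quinn, 14 for Hoang — Hoang by 14–3.
Quinn vs Janssen: Quinn is ranked higher on 1+2 = 3 ballots, Janssen on 14. Janssen wins 14–3.
Quinn vs Kwan: Quinn is ranked higher on 3+1+2 = 6 ballots, Kwan on 11. Kwan wins 11–6.
Novak vs Ivanov: 3+6+3+1+2 = 15 for Novak, 2 for Ivanov — Novak by 15–2.
Novak vs Hoang: 11 to 6, Novak.
Novak vs Janssen: Novak preferred on 1+2 = 3 ballots; Janssen wins 14–3.
Novak vs Kwan: Novak preferred on 3+6+1+2+2 = 14 ballots; Novak wins 14–3.
Ivanov vs Hoang: 6 to 11, Hoang.
Ivanov vs Janssen: Ivanov preferred on 1+2 = 3 ballots; Janssen wins 14–3.
Ivanov vs Kwan: Ivanov preferred on 6+2 = 8 ballots; Kwan wins 9–8.
Hoang vs Janssen: Hoang is ranked higher on 3+1+2+2 = 8 ballots, Janssen on 9. Janssen wins 9–8.
Hoang vs Kwan: Hoang preferred on 3+3+1+2+2 = 11 ballots; Hoang wins 11–6.
Janssen vs Kwan: Janssen preferred on 3+6+2+2 = 13 ballots; Janssen wins 13–4.
Janssen beats each of Quinn, Novak, Ivanov, Hoang, Kwan — Janssen is the Condorcet winner.

Janssen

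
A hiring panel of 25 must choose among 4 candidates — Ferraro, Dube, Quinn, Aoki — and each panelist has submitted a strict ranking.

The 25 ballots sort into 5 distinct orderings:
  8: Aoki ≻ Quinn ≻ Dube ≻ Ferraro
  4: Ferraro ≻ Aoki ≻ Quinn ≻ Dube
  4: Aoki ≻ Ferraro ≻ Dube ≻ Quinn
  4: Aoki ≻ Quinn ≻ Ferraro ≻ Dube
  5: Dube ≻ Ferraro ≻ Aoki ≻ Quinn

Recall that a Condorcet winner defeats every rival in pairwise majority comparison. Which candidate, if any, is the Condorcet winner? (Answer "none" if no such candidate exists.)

Aoki

Head-to-head results (25 committee members):
Ferraro vs Dube: Ferraro is ranked higher on 4+4+4 = 12 ballots, Dube on 13. Dube wins 13–12.
Ferraro vs Quinn: Ferraro preferred on 4+4+5 = 13 ballots; Ferraro wins 13–12.
Ferraro vs Aoki: Ferraro is ranked higher on 4+5 = 9 ballots, Aoki on 16. Aoki wins 16–9.
Dube vs Quinn: 4+5 = 9 for Dube, 16 for Quinn — Quinn by 16–9.
Dube vs Aoki: 5 for Dube, 20 for Aoki — Aoki by 20–5.
Quinn vs Aoki: Quinn preferred on 0 ballots; Aoki wins 25–0.
Only Aoki has no losses; Aoki is the Condorcet winner.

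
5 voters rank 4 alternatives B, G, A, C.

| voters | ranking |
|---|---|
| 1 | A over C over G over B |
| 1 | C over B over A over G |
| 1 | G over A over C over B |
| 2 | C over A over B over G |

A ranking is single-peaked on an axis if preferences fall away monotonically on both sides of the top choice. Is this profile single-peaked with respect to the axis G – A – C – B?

Axis positions: G=1, A=2, C=3, B=4.
Group 1 (peak A at position 2): ranking walks positions 2-3-1-4, expanding outward from the peak — single-peaked.
Group 2 (peak C at position 3): ranking walks positions 3-4-2-1, expanding outward from the peak — single-peaked.
Group 3 (peak G at position 1): ranking walks positions 1-2-3-4, expanding outward from the peak — single-peaked.
Group 4 (peak C at position 3): ranking walks positions 3-2-4-1, expanding outward from the peak — single-peaked.
Every ranking is single-peaked on this axis.

yes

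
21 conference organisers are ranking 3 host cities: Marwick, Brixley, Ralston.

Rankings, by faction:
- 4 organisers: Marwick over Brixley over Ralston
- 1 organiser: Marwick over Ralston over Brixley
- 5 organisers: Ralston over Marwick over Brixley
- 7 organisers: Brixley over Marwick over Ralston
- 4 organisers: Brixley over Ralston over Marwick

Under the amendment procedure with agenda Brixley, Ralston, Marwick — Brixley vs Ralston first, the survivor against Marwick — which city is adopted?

Brixley

Round 1: Brixley vs Ralston — 15–6, Brixley advances.
Round 2: Brixley vs Marwick — 11–10, Brixley advances.
Brixley survives the agenda.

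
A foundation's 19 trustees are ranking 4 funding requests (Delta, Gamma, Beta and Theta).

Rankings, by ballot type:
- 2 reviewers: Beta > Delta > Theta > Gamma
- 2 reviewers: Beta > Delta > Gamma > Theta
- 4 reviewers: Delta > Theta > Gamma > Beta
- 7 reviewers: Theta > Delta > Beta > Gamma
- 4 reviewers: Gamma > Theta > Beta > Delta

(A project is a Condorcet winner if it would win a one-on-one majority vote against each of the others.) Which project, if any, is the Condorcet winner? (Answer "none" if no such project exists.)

Theta

Pairwise majorities:
Delta vs Gamma: Delta wins 15–4.
Delta–Beta: Delta 11–8.
Delta–Theta: Theta 11–8.
Gamma vs Beta: Beta wins 11–8.
Gamma–Theta: Theta 13–6.
Beta vs Theta: Theta, 15–4.
Theta beats each of Delta, Gamma, Beta — Theta is the Condorcet winner.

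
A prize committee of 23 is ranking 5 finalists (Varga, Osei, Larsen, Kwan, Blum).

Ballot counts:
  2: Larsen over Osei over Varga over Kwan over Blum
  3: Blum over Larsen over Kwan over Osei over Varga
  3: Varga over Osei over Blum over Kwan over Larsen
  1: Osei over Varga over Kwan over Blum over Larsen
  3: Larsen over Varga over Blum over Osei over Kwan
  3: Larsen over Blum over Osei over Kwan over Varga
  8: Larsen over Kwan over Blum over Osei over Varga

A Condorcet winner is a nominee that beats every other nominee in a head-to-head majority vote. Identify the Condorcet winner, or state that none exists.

Larsen

Check each pair by majority over 23 ballots:
Varga vs Osei: Osei wins 17–6.
Varga vs Larsen: Varga preferred on 3+1 = 4 ballots; Larsen wins 19–4.
Varga vs Kwan: 2+3+1+3 = 9 for Varga, 14 for Kwan — Kwan by 14–9.
Varga vs Blum: Blum wins 14–9.
Osei vs Larsen: Larsen wins 19–4.
Osei–Kwan: Osei 12–11.
Osei vs Blum: Osei preferred on 2+3+1 = 6 ballots; Blum wins 17–6.
Larsen–Kwan: Larsen 19–4.
Larsen vs Blum: Larsen wins 16–7.
Kwan vs Blum: 2+1+8 = 11 for Kwan, 12 for Blum — Blum by 12–11.
Larsen wins every pairwise contest, so Larsen is the Condorcet winner.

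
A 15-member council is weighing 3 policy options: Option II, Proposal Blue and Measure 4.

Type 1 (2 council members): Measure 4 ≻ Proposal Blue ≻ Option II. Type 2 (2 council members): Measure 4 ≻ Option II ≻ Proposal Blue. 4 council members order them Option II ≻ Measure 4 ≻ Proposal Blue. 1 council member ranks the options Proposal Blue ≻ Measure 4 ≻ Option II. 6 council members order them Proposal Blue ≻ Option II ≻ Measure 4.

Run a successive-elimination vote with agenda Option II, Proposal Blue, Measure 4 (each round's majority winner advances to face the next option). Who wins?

Round 1: Option II vs Proposal Blue — 6–9, Proposal Blue advances.
Round 2: Proposal Blue vs Measure 4 — 7–8, Measure 4 advances.
The agenda winner is Measure 4.

Measure 4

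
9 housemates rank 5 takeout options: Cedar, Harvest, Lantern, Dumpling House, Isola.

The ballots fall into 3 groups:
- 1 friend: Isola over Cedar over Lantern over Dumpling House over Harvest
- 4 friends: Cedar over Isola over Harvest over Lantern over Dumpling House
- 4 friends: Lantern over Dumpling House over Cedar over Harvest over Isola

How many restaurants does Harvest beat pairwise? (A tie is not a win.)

0

Harvest against each rival (9 friends):
Harvest vs Cedar: Cedar, 9–0.
Harvest vs Lantern: 4 for Harvest, 5 for Lantern — Lantern by 5–4.
Harvest vs Dumpling House: Dumpling House wins 5–4.
Harvest vs Isola: Harvest preferred on 4 ballots; Isola wins 5–4.
Harvest beats no one; loses to Cedar, Lantern, Dumpling House, Isola — 0 pairwise wins.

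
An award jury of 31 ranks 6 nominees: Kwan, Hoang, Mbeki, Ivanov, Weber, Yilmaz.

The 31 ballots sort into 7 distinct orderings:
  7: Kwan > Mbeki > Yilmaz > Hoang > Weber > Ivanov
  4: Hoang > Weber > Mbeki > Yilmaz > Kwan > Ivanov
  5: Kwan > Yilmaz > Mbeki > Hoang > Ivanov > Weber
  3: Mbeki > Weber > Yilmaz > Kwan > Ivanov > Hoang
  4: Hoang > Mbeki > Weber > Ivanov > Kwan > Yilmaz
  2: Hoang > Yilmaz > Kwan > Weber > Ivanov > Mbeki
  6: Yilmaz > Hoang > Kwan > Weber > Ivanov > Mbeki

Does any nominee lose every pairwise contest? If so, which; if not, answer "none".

Ivanov

Pairwise majorities:
Kwan vs Hoang: Kwan preferred on 7+5+3 = 15 ballots; Hoang wins 16–15.
Kwan vs Mbeki: Kwan wins 20–11.
Kwan–Ivanov: Kwan 27–4.
Kwan–Weber: Kwan 20–11.
Kwan vs Yilmaz: Kwan preferred on 7+5+4 = 16 ballots; Kwan wins 16–15.
Hoang vs Mbeki: Hoang, 16–15.
Hoang vs Ivanov: 7+4+5+4+2+6 = 28 for Hoang, 3 for Ivanov — Hoang by 28–3.
Hoang vs Weber: Hoang wins 28–3.
Hoang–Yilmaz: Yilmaz 21–10.
Mbeki vs Ivanov: 23 to 8, Mbeki.
Mbeki vs Weber: Mbeki is ranked higher on 7+5+3+4 = 19 ballots, Weber on 12. Mbeki wins 19–12.
Mbeki–Yilmaz: Mbeki 18–13.
Ivanov–Weber: Weber 26–5.
Ivanov–Yilmaz: Yilmaz 27–4.
Weber vs Yilmaz: Yilmaz, 20–11.
Only Ivanov has no wins; Ivanov is the Condorcet loser.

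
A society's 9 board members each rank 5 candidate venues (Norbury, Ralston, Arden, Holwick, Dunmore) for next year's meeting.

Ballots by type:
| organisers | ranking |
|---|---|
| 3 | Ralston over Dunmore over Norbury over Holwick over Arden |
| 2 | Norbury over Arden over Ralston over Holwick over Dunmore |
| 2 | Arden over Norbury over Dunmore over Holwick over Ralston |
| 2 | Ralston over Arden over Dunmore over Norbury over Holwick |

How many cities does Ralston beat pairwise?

Ralston against each rival (9 organisers):
Ralston vs Norbury: Ralston preferred on 3+2 = 5 ballots; Ralston wins 5–4.
Ralston vs Arden: Ralston preferred on 3+2 = 5 ballots; Ralston wins 5–4.
Ralston–Holwick: Ralston 7–2.
Ralston vs Dunmore: Ralston, 7–2.
Ralston beats Norbury, Arden, Holwick, Dunmore — 4 pairwise wins.

4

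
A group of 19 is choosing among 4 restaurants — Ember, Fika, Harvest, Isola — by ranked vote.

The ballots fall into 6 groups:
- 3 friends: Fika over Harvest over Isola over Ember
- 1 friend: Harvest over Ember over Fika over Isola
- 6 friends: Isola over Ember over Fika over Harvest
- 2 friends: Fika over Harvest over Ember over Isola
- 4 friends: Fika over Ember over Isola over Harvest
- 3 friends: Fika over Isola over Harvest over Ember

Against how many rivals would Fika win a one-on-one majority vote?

Fika against each rival (19 friends):
Fika vs Ember: 3+2+4+3 = 12 for Fika, 7 for Ember — Fika by 12–7.
Fika vs Harvest: Fika preferred on 3+6+2+4+3 = 18 ballots; Fika wins 18–1.
Fika vs Isola: Fika, 13–6.
Fika beats Ember, Harvest, Isola — 3 pairwise wins.

3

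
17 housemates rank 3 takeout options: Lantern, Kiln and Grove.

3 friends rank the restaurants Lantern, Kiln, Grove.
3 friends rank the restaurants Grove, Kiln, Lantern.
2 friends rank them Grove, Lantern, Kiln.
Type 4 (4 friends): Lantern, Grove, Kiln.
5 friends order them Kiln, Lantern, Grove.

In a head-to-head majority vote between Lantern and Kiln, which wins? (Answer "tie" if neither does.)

Ballots ranking Lantern above Kiln: 3 + 2 + 4 = 9.
Ballots ranking Kiln above Lantern: 17 − 9 = 8.
Lantern wins the head-to-head 9–8.

Lantern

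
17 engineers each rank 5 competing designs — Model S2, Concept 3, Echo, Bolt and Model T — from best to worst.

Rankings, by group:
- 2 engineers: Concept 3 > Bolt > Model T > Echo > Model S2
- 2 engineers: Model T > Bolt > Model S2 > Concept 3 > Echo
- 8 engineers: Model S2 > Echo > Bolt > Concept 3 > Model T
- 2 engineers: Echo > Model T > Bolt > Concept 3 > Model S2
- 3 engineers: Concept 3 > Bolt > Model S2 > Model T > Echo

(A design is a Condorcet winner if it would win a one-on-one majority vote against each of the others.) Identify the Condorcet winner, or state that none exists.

none

Check each pair by majority over 17 ballots:
Model S2 vs Concept 3: 10 to 7, Model S2.
Model S2 vs Echo: 13 to 4, Model S2.
Model S2 vs Bolt: Model S2 preferred on 8 ballots; Bolt wins 9–8.
Model S2 vs Model T: Model S2 is ranked higher on 8+3 = 11 ballots, Model T on 6. Model S2 wins 11–6.
Concept 3 vs Echo: Concept 3 is ranked higher on 2+2+3 = 7 ballots, Echo on 10. Echo wins 10–7.
Concept 3 vs Bolt: 5 to 12, Bolt.
Concept 3 vs Model T: 2+8+3 = 13 for Concept 3, 4 for Model T — Concept 3 by 13–4.
Echo vs Bolt: Echo is ranked higher on 8+2 = 10 ballots, Bolt on 7. Echo wins 10–7.
Echo vs Model T: Echo is ranked higher on 8+2 = 10 ballots, Model T on 7. Echo wins 10–7.
Bolt vs Model T: Bolt preferred on 2+8+3 = 13 ballots; Bolt wins 13–4.
Each design drops at least one matchup (Model S2 loses to Bolt; Concept 3 loses to Model S2; Echo loses to Model S2; Bolt loses to Echo; Model T loses to Model S2); the cycle Model S2 beats Echo beats Bolt beats Model S2 rules out a Condorcet winner.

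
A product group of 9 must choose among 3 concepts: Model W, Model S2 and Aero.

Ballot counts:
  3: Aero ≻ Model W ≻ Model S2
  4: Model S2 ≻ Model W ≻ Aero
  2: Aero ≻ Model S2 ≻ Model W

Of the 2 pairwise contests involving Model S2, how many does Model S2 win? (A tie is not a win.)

Model S2 against each rival (9 engineers):
Model S2 vs Model W: Model S2 preferred on 4+2 = 6 ballots; Model S2 wins 6–3.
Model S2 vs Aero: Model S2 is ranked higher on 4 ballots, Aero on 5. Aero wins 5–4.
Model S2 beats Model W; loses to Aero — 1 pairwise win.

1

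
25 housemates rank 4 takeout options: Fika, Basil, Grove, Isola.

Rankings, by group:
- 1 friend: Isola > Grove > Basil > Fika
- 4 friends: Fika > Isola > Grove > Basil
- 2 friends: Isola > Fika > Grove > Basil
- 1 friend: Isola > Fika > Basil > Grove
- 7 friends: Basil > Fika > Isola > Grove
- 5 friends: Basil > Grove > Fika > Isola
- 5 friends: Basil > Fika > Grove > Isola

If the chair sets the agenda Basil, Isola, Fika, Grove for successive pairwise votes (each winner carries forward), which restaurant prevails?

Round 1: Basil vs Isola — 17–8, Basil advances.
Round 2: Basil vs Fika — 18–7, Basil advances.
Round 3: Basil vs Grove — 18–7, Basil advances.
Basil survives the agenda.

Basil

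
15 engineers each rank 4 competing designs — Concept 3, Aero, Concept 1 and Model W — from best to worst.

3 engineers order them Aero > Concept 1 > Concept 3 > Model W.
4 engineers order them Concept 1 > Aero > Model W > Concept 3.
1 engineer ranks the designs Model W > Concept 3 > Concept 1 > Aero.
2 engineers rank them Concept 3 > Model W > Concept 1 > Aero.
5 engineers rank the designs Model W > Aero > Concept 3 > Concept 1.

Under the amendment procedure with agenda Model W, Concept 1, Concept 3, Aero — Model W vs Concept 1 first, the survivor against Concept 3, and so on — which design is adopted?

Round 1: Model W vs Concept 1 — 8–7, Model W advances.
Round 2: Model W vs Concept 3 — 10–5, Model W advances.
Round 3: Model W vs Aero — 8–7, Model W advances.
Model W survives the agenda.

Model W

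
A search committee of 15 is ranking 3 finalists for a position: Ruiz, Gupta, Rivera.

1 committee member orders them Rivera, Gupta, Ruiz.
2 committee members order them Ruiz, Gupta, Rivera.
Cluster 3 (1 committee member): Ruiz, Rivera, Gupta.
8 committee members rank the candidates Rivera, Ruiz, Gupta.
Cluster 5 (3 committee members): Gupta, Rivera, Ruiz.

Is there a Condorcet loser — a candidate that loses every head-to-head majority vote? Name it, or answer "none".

Head-to-head results (15 committee members):
Ruiz vs Gupta: 11 to 4, Ruiz.
Ruiz–Rivera: Rivera 12–3.
Gupta vs Rivera: Rivera wins 10–5.
Gupta is beaten in every head-to-head and is the Condorcet loser.

Gupta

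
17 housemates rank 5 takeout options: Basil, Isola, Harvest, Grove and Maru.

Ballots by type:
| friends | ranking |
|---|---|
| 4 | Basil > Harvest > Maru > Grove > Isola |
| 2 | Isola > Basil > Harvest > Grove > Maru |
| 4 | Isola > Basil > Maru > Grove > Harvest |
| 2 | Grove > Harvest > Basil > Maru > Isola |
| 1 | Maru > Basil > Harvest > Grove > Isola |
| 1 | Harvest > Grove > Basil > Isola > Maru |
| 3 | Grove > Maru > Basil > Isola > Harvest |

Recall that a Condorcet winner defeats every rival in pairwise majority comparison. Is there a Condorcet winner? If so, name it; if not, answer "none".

Basil

Check each pair by majority over 17 ballots:
Basil–Isola: Basil 11–6.
Basil vs Harvest: Basil wins 14–3.
Basil vs Grove: Basil wins 11–6.
Basil vs Maru: Basil, 13–4.
Isola vs Harvest: Isola wins 9–8.
Isola vs Grove: Grove wins 11–6.
Isola–Maru: Maru 10–7.
Harvest vs Grove: Grove wins 9–8.
Harvest vs Maru: Harvest wins 9–8.
Grove–Maru: Maru 9–8.
Basil defeats every rival head-to-head and is the Condorcet winner.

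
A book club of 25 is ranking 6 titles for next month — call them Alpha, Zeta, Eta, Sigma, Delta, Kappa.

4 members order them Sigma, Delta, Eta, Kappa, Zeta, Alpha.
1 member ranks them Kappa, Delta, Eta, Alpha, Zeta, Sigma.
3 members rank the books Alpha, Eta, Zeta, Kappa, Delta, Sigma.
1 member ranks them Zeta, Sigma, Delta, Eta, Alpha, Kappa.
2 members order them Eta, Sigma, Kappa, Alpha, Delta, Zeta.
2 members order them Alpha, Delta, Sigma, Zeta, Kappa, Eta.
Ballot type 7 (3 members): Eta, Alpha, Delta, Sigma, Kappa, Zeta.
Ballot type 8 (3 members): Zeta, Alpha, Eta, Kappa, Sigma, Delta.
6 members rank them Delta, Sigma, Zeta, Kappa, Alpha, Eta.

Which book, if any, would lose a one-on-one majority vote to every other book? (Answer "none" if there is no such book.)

none

Head-to-head results (25 members):
Alpha–Zeta: Zeta 14–11.
Alpha vs Eta: 3+2+3+6 = 14 for Alpha, 11 for Eta — Alpha by 14–11.
Alpha–Sigma: Sigma 13–12.
Alpha–Delta: Alpha 13–12.
Alpha vs Kappa: Kappa wins 13–12.
Zeta vs Eta: Zeta is ranked higher on 1+2+3+6 = 12 ballots, Eta on 13. Eta wins 13–12.
Zeta vs Sigma: 8 to 17, Sigma.
Zeta vs Delta: 7 to 18, Delta.
Zeta vs Kappa: 3+1+2+3+6 = 15 for Zeta, 10 for Kappa — Zeta by 15–10.
Eta–Sigma: Sigma 13–12.
Eta vs Delta: Eta is ranked higher on 3+2+3+3 = 11 ballots, Delta on 14. Delta wins 14–11.
Eta vs Kappa: Eta wins 16–9.
Sigma vs Delta: Delta wins 15–10.
Sigma vs Kappa: Sigma is ranked higher on 4+1+2+2+3+6 = 18 ballots, Kappa on 7. Sigma wins 18–7.
Delta vs Kappa: 16 to 9, Delta.
Every book wins at least one matchup (Alpha beats Eta; Zeta beats Alpha; Eta beats Zeta; Sigma beats Alpha; Delta beats Zeta; Kappa beats Alpha), so there is no Condorcet loser.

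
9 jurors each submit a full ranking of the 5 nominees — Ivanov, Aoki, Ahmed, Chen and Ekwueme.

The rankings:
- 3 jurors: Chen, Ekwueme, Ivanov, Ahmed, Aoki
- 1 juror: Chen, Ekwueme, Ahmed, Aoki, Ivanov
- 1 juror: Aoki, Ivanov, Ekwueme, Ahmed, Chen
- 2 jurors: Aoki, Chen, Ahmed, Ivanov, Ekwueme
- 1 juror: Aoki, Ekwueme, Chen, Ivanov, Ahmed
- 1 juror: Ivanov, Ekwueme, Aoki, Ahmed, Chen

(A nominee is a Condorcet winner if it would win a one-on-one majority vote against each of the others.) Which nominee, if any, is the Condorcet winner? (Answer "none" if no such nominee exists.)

none

Head-to-head results (9 jurors):
Ivanov vs Aoki: Aoki, 5–4.
Ivanov vs Ahmed: Ivanov, 6–3.
Ivanov–Chen: Chen 7–2.
Ivanov–Ekwueme: Ekwueme 5–4.
Aoki vs Ahmed: Aoki wins 5–4.
Aoki–Chen: Aoki 5–4.
Aoki vs Ekwueme: Ekwueme wins 5–4.
Ahmed vs Chen: Chen wins 7–2.
Ahmed vs Ekwueme: Ekwueme wins 7–2.
Chen vs Ekwueme: Chen wins 6–3.
Every nominee loses at least once (Ivanov loses to Aoki; Aoki loses to Ekwueme; Ahmed loses to Ivanov; Chen loses to Aoki; Ekwueme loses to Chen). The majority relation contains the cycle Aoki beats Chen beats Ekwueme beats Aoki, so there is no Condorcet winner.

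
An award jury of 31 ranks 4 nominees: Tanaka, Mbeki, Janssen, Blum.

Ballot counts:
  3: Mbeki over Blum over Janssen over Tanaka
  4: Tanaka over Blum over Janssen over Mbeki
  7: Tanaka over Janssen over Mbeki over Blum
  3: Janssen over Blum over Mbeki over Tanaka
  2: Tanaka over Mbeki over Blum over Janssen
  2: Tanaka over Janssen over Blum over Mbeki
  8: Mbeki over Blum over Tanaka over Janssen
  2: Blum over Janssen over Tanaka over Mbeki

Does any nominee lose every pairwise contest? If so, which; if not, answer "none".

Head-to-head results (31 jurors):
Tanaka vs Mbeki: Tanaka is ranked higher on 4+7+2+2+2 = 17 ballots, Mbeki on 14. Tanaka wins 17–14.
Tanaka vs Janssen: Tanaka, 23–8.
Tanaka vs Blum: Tanaka preferred on 4+7+2+2 = 15 ballots; Blum wins 16–15.
Mbeki vs Janssen: Janssen, 18–13.
Mbeki vs Blum: Mbeki preferred on 3+7+2+8 = 20 ballots; Mbeki wins 20–11.
Janssen vs Blum: 12 to 19, Blum.
No nominee is winless: Tanaka beats Mbeki; Mbeki beats Blum; Janssen beats Mbeki; Blum beats Tanaka. There is no Condorcet loser.

none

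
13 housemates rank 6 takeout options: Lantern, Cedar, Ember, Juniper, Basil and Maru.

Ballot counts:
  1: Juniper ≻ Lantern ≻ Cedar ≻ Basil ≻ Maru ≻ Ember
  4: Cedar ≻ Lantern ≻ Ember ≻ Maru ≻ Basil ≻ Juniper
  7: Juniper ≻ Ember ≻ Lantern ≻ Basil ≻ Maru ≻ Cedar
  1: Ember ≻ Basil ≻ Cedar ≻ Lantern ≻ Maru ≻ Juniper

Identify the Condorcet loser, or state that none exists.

Cedar

Head-to-head results (13 friends):
Lantern vs Cedar: Lantern preferred on 1+7 = 8 ballots; Lantern wins 8–5.
Lantern vs Ember: 1+4 = 5 for Lantern, 8 for Ember — Ember by 8–5.
Lantern–Juniper: Juniper 8–5.
Lantern vs Basil: 12 to 1, Lantern.
Lantern–Maru: Lantern 13–0.
Cedar vs Ember: 5 to 8, Ember.
Cedar vs Juniper: Cedar is ranked higher on 4+1 = 5 ballots, Juniper on 8. Juniper wins 8–5.
Cedar vs Basil: Basil wins 8–5.
Cedar vs Maru: Maru wins 7–6.
Ember vs Juniper: Ember preferred on 4+1 = 5 ballots; Juniper wins 8–5.
Ember vs Basil: Ember, 12–1.
Ember vs Maru: Ember, 12–1.
Juniper vs Basil: Juniper is ranked higher on 1+7 = 8 ballots, Basil on 5. Juniper wins 8–5.
Juniper vs Maru: Juniper is ranked higher on 1+7 = 8 ballots, Maru on 5. Juniper wins 8–5.
Basil vs Maru: 1+7+1 = 9 for Basil, 4 for Maru — Basil by 9–4.
Cedar loses to every other restaurant — it is the Condorcet loser.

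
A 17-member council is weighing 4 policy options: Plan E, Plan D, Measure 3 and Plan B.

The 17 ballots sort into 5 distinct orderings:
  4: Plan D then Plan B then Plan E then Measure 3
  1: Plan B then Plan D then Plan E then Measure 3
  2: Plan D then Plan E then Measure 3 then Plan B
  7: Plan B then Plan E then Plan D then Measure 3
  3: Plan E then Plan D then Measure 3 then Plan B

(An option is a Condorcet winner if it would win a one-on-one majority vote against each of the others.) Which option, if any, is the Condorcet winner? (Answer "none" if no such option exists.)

Check each pair by majority over 17 ballots:
Plan E–Plan D: Plan E 10–7.
Plan E–Measure 3: Plan E 17–0.
Plan E vs Plan B: Plan B, 12–5.
Plan D vs Measure 3: Plan D wins 17–0.
Plan D vs Plan B: Plan D wins 9–8.
Measure 3 vs Plan B: Plan B, 12–5.
Every option loses at least once (Plan E loses to Plan B; Plan D loses to Plan E; Measure 3 loses to Plan E; Plan B loses to Plan D). The majority relation contains the cycle Plan E → Plan D → Plan B → Plan E, so there is no Condorcet winner.

none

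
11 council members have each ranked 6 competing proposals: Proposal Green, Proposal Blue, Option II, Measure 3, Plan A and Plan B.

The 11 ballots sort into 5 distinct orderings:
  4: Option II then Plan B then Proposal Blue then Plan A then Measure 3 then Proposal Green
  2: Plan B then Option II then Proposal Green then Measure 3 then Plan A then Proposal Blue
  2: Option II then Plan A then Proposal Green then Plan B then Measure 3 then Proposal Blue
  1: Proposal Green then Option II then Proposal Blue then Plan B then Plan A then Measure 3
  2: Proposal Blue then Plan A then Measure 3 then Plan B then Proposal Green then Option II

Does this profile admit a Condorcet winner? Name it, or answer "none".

Option II

Check each pair by majority over 11 ballots:
Proposal Green vs Proposal Blue: Proposal Blue wins 6–5.
Proposal Green vs Option II: Option II wins 8–3.
Proposal Green–Measure 3: Measure 3 6–5.
Proposal Green vs Plan A: Plan A, 8–3.
Proposal Green vs Plan B: Plan B, 8–3.
Proposal Blue vs Option II: Option II wins 9–2.
Proposal Blue–Measure 3: Proposal Blue 7–4.
Proposal Blue vs Plan A: Proposal Blue, 7–4.
Proposal Blue–Plan B: Plan B 8–3.
Option II vs Measure 3: Option II wins 9–2.
Option II–Plan A: Option II 9–2.
Option II vs Plan B: Option II wins 7–4.
Measure 3 vs Plan A: Plan A, 9–2.
Measure 3–Plan B: Plan B 9–2.
Plan A–Plan B: Plan B 7–4.
Option II defeats every rival head-to-head and is the Condorcet winner.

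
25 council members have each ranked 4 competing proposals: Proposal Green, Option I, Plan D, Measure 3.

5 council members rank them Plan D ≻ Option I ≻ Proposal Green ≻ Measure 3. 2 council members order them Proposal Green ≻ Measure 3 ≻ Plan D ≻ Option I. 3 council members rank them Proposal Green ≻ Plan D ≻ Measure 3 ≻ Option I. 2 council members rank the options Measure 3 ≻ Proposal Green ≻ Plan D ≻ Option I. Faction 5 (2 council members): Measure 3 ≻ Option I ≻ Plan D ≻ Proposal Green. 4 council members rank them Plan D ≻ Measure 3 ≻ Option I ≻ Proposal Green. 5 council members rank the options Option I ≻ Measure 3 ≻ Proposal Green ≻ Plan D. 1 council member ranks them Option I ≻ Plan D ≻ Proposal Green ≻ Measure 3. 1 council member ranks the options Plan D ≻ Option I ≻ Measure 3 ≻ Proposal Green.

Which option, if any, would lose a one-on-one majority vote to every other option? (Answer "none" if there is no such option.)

Pairwise majorities:
Proposal Green vs Option I: Option I wins 18–7.
Proposal Green vs Plan D: Plan D, 13–12.
Proposal Green vs Measure 3: Proposal Green preferred on 5+2+3+1 = 11 ballots; Measure 3 wins 14–11.
Option I vs Plan D: Option I preferred on 2+5+1 = 8 ballots; Plan D wins 17–8.
Option I vs Measure 3: Measure 3, 13–12.
Plan D vs Measure 3: Plan D is ranked higher on 5+3+4+1+1 = 14 ballots, Measure 3 on 11. Plan D wins 14–11.
Only Proposal Green has no wins; Proposal Green is the Condorcet loser.

Proposal Green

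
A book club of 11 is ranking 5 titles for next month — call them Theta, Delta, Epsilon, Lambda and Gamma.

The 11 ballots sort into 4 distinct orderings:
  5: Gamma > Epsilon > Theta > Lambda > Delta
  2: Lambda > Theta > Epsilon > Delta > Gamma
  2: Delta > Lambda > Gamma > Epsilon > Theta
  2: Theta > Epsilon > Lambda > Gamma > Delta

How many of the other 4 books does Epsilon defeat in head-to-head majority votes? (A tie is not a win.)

Epsilon against each rival (11 members):
Epsilon vs Theta: Epsilon preferred on 5+2 = 7 ballots; Epsilon wins 7–4.
Epsilon vs Delta: 9 to 2, Epsilon.
Epsilon vs Lambda: Epsilon preferred on 5+2 = 7 ballots; Epsilon wins 7–4.
Epsilon vs Gamma: Epsilon preferred on 2+2 = 4 ballots; Gamma wins 7–4.
Epsilon beats Theta, Delta, Lambda; loses to Gamma — 3 pairwise wins.

3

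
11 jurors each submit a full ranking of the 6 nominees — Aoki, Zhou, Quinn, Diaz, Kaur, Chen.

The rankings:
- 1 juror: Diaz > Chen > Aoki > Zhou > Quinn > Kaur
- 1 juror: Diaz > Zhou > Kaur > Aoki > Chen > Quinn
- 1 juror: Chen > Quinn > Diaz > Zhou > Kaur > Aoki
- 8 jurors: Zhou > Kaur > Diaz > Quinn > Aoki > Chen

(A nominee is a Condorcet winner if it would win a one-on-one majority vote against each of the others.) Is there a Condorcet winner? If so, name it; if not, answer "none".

Zhou

Pairwise majorities:
Aoki vs Zhou: Aoki is ranked higher on 1 ballot, Zhou on 10. Zhou wins 10–1.
Aoki vs Quinn: Quinn wins 9–2.
Aoki vs Diaz: Aoki is ranked higher on 0 ballots, Diaz on 11. Diaz wins 11–0.
Aoki vs Kaur: Kaur wins 10–1.
Aoki vs Chen: Aoki is ranked higher on 1+8 = 9 ballots, Chen on 2. Aoki wins 9–2.
Zhou vs Quinn: Zhou wins 10–1.
Zhou vs Diaz: Zhou preferred on 8 ballots; Zhou wins 8–3.
Zhou vs Kaur: Zhou, 11–0.
Zhou vs Chen: Zhou preferred on 1+8 = 9 ballots; Zhou wins 9–2.
Quinn vs Diaz: 1 for Quinn, 10 for Diaz — Diaz by 10–1.
Quinn vs Kaur: 2 to 9, Kaur.
Quinn vs Chen: 8 to 3, Quinn.
Diaz vs Kaur: Kaur, 8–3.
Diaz vs Chen: Diaz, 10–1.
Kaur vs Chen: Kaur wins 9–2.
Zhou defeats every rival head-to-head and is the Condorcet winner.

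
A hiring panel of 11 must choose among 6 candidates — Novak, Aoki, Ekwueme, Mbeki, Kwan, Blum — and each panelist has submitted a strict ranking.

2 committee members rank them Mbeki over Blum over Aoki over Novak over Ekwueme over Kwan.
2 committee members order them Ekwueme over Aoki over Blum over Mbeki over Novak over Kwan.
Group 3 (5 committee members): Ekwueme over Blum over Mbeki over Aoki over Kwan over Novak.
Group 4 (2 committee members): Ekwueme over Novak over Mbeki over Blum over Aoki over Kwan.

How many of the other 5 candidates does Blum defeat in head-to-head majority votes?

4

Blum against each rival (11 committee members):
Blum vs Novak: Blum, 9–2.
Blum vs Aoki: Blum, 9–2.
Blum vs Ekwueme: 2 for Blum, 9 for Ekwueme — Ekwueme by 9–2.
Blum vs Mbeki: 7 to 4, Blum.
Blum–Kwan: Blum 11–0.
Blum beats Novak, Aoki, Mbeki, Kwan; loses to Ekwueme — 4 pairwise wins.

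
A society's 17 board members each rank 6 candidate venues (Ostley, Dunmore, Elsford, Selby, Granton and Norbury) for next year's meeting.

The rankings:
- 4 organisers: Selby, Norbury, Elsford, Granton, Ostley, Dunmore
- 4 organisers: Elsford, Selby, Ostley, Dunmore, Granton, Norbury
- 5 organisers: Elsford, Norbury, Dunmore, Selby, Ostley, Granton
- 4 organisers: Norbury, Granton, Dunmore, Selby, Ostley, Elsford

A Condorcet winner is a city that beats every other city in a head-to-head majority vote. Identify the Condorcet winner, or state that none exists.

Pairwise majorities:
Ostley vs Dunmore: Dunmore, 9–8.
Ostley vs Elsford: Elsford wins 13–4.
Ostley vs Selby: Selby, 17–0.
Ostley vs Granton: Ostley, 9–8.
Ostley–Norbury: Norbury 13–4.
Dunmore vs Elsford: Elsford wins 13–4.
Dunmore vs Selby: Dunmore wins 9–8.
Dunmore vs Granton: Dunmore wins 9–8.
Dunmore vs Norbury: Norbury wins 13–4.
Elsford–Selby: Elsford 9–8.
Elsford vs Granton: Elsford wins 13–4.
Elsford vs Norbury: Elsford wins 9–8.
Selby vs Granton: Selby wins 13–4.
Selby vs Norbury: Norbury, 9–8.
Granton vs Norbury: Norbury, 13–4.
Only Elsford has no losses; Elsford is the Condorcet winner.

Elsford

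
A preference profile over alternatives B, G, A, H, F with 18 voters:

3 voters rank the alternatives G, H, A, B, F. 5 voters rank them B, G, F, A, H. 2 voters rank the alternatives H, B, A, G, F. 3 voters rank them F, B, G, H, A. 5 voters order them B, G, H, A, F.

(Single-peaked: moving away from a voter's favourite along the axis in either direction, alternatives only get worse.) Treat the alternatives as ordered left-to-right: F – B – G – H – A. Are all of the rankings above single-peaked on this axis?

no

Axis positions: F=1, B=2, G=3, H=4, A=5.
Faction 1 (peak G at position 3): ranking walks positions 3-4-5-2-1, expanding outward from the peak — single-peaked.
Faction 2: ranking walks positions 2-3-1-5-4; A is ranked above H even though H lies between A and the peak B on the axis — preferences dip and rise again. Not single-peaked.
Faction 3: ranking walks positions 4-2-5-3-1; B is ranked above G even though G lies between B and the peak H on the axis — preferences dip and rise again. Not single-peaked.
Faction 4 (peak F at position 1): ranking walks positions 1-2-3-4-5, expanding outward from the peak — single-peaked.
Faction 5 (peak B at position 2): ranking walks positions 2-3-4-5-1, expanding outward from the peak — single-peaked.
Faction 2 violates single-peakedness, so the profile is not single-peaked on this axis.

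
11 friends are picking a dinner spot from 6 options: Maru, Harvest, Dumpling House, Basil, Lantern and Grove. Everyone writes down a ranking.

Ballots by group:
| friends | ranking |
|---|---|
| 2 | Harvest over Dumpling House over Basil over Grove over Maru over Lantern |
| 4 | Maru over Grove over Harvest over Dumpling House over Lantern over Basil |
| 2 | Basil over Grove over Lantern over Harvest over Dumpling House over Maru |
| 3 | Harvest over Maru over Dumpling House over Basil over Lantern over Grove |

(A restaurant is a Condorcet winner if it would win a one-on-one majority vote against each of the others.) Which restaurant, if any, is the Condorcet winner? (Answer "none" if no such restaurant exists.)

Pairwise majorities:
Maru–Harvest: Harvest 7–4.
Maru–Dumpling House: Maru 7–4.
Maru–Basil: Maru 7–4.
Maru vs Lantern: Maru, 9–2.
Maru–Grove: Maru 7–4.
Harvest vs Dumpling House: Harvest, 11–0.
Harvest vs Basil: Harvest, 9–2.
Harvest vs Lantern: Harvest, 9–2.
Harvest–Grove: Grove 6–5.
Dumpling House vs Basil: Dumpling House, 9–2.
Dumpling House vs Lantern: Dumpling House wins 9–2.
Dumpling House vs Grove: Grove, 6–5.
Basil vs Lantern: Basil wins 7–4.
Basil vs Grove: Basil wins 7–4.
Lantern–Grove: Grove 8–3.
Each restaurant drops at least one matchup (Maru loses to Harvest; Harvest loses to Grove; Dumpling House loses to Maru; Basil loses to Maru; Lantern loses to Maru; Grove loses to Maru); the cycle Maru > Grove > Harvest > Maru rules out a Condorcet winner.

none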